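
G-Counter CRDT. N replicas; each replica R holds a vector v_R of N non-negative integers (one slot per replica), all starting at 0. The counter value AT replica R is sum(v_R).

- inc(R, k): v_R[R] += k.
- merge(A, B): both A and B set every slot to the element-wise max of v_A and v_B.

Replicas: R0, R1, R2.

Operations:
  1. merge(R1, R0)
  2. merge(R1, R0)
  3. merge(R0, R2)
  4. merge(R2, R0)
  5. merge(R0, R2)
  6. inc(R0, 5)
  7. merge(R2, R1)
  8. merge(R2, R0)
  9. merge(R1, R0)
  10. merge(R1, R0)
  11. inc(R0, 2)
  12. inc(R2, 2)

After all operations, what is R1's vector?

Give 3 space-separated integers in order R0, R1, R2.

Op 1: merge R1<->R0 -> R1=(0,0,0) R0=(0,0,0)
Op 2: merge R1<->R0 -> R1=(0,0,0) R0=(0,0,0)
Op 3: merge R0<->R2 -> R0=(0,0,0) R2=(0,0,0)
Op 4: merge R2<->R0 -> R2=(0,0,0) R0=(0,0,0)
Op 5: merge R0<->R2 -> R0=(0,0,0) R2=(0,0,0)
Op 6: inc R0 by 5 -> R0=(5,0,0) value=5
Op 7: merge R2<->R1 -> R2=(0,0,0) R1=(0,0,0)
Op 8: merge R2<->R0 -> R2=(5,0,0) R0=(5,0,0)
Op 9: merge R1<->R0 -> R1=(5,0,0) R0=(5,0,0)
Op 10: merge R1<->R0 -> R1=(5,0,0) R0=(5,0,0)
Op 11: inc R0 by 2 -> R0=(7,0,0) value=7
Op 12: inc R2 by 2 -> R2=(5,0,2) value=7

Answer: 5 0 0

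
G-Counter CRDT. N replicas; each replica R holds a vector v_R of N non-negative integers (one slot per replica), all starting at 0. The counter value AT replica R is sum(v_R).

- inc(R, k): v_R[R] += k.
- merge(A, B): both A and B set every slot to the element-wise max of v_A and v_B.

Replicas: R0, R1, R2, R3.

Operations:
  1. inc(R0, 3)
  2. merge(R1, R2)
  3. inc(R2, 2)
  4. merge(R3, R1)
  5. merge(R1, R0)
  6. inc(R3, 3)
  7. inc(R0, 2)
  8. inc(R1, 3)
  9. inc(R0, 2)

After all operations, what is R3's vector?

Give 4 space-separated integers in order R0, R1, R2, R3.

Answer: 0 0 0 3

Derivation:
Op 1: inc R0 by 3 -> R0=(3,0,0,0) value=3
Op 2: merge R1<->R2 -> R1=(0,0,0,0) R2=(0,0,0,0)
Op 3: inc R2 by 2 -> R2=(0,0,2,0) value=2
Op 4: merge R3<->R1 -> R3=(0,0,0,0) R1=(0,0,0,0)
Op 5: merge R1<->R0 -> R1=(3,0,0,0) R0=(3,0,0,0)
Op 6: inc R3 by 3 -> R3=(0,0,0,3) value=3
Op 7: inc R0 by 2 -> R0=(5,0,0,0) value=5
Op 8: inc R1 by 3 -> R1=(3,3,0,0) value=6
Op 9: inc R0 by 2 -> R0=(7,0,0,0) value=7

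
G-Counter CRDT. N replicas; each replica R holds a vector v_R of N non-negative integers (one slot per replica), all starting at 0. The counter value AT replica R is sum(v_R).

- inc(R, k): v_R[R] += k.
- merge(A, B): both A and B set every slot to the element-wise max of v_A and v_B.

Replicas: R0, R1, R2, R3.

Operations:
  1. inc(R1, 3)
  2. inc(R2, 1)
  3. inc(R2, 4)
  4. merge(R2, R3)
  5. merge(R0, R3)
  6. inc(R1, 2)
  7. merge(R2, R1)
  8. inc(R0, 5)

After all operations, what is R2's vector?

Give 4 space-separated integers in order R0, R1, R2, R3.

Answer: 0 5 5 0

Derivation:
Op 1: inc R1 by 3 -> R1=(0,3,0,0) value=3
Op 2: inc R2 by 1 -> R2=(0,0,1,0) value=1
Op 3: inc R2 by 4 -> R2=(0,0,5,0) value=5
Op 4: merge R2<->R3 -> R2=(0,0,5,0) R3=(0,0,5,0)
Op 5: merge R0<->R3 -> R0=(0,0,5,0) R3=(0,0,5,0)
Op 6: inc R1 by 2 -> R1=(0,5,0,0) value=5
Op 7: merge R2<->R1 -> R2=(0,5,5,0) R1=(0,5,5,0)
Op 8: inc R0 by 5 -> R0=(5,0,5,0) value=10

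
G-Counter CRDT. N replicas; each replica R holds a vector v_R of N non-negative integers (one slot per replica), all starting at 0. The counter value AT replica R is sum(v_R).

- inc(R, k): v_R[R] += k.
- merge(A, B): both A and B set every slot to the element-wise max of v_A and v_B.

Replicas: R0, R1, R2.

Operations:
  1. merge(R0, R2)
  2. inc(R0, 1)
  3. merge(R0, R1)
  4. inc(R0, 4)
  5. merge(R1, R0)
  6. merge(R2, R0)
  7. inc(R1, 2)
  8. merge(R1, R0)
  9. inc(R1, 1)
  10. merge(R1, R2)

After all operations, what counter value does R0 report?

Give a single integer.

Op 1: merge R0<->R2 -> R0=(0,0,0) R2=(0,0,0)
Op 2: inc R0 by 1 -> R0=(1,0,0) value=1
Op 3: merge R0<->R1 -> R0=(1,0,0) R1=(1,0,0)
Op 4: inc R0 by 4 -> R0=(5,0,0) value=5
Op 5: merge R1<->R0 -> R1=(5,0,0) R0=(5,0,0)
Op 6: merge R2<->R0 -> R2=(5,0,0) R0=(5,0,0)
Op 7: inc R1 by 2 -> R1=(5,2,0) value=7
Op 8: merge R1<->R0 -> R1=(5,2,0) R0=(5,2,0)
Op 9: inc R1 by 1 -> R1=(5,3,0) value=8
Op 10: merge R1<->R2 -> R1=(5,3,0) R2=(5,3,0)

Answer: 7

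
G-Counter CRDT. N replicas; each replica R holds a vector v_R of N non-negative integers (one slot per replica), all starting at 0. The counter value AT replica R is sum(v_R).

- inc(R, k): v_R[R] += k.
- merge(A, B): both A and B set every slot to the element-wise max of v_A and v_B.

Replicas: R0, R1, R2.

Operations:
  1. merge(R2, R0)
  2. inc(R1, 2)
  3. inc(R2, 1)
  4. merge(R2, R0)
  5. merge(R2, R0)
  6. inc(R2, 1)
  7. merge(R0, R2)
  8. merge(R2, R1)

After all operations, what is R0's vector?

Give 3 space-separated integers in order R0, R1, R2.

Op 1: merge R2<->R0 -> R2=(0,0,0) R0=(0,0,0)
Op 2: inc R1 by 2 -> R1=(0,2,0) value=2
Op 3: inc R2 by 1 -> R2=(0,0,1) value=1
Op 4: merge R2<->R0 -> R2=(0,0,1) R0=(0,0,1)
Op 5: merge R2<->R0 -> R2=(0,0,1) R0=(0,0,1)
Op 6: inc R2 by 1 -> R2=(0,0,2) value=2
Op 7: merge R0<->R2 -> R0=(0,0,2) R2=(0,0,2)
Op 8: merge R2<->R1 -> R2=(0,2,2) R1=(0,2,2)

Answer: 0 0 2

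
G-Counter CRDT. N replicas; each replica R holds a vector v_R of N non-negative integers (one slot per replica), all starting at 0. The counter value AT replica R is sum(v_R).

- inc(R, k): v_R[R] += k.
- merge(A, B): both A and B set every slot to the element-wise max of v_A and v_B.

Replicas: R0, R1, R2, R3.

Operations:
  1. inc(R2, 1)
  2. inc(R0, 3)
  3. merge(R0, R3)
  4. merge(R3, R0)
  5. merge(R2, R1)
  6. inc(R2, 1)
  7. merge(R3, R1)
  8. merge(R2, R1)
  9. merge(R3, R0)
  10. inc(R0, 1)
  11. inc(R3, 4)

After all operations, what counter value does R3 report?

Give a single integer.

Answer: 8

Derivation:
Op 1: inc R2 by 1 -> R2=(0,0,1,0) value=1
Op 2: inc R0 by 3 -> R0=(3,0,0,0) value=3
Op 3: merge R0<->R3 -> R0=(3,0,0,0) R3=(3,0,0,0)
Op 4: merge R3<->R0 -> R3=(3,0,0,0) R0=(3,0,0,0)
Op 5: merge R2<->R1 -> R2=(0,0,1,0) R1=(0,0,1,0)
Op 6: inc R2 by 1 -> R2=(0,0,2,0) value=2
Op 7: merge R3<->R1 -> R3=(3,0,1,0) R1=(3,0,1,0)
Op 8: merge R2<->R1 -> R2=(3,0,2,0) R1=(3,0,2,0)
Op 9: merge R3<->R0 -> R3=(3,0,1,0) R0=(3,0,1,0)
Op 10: inc R0 by 1 -> R0=(4,0,1,0) value=5
Op 11: inc R3 by 4 -> R3=(3,0,1,4) value=8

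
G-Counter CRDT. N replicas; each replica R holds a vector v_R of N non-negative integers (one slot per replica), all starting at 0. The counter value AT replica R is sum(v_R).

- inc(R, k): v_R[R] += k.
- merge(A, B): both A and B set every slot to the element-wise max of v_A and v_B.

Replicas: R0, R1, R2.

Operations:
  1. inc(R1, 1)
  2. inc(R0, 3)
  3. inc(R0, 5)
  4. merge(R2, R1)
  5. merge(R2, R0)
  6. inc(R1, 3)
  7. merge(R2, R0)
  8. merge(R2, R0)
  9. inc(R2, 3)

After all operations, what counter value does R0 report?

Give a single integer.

Answer: 9

Derivation:
Op 1: inc R1 by 1 -> R1=(0,1,0) value=1
Op 2: inc R0 by 3 -> R0=(3,0,0) value=3
Op 3: inc R0 by 5 -> R0=(8,0,0) value=8
Op 4: merge R2<->R1 -> R2=(0,1,0) R1=(0,1,0)
Op 5: merge R2<->R0 -> R2=(8,1,0) R0=(8,1,0)
Op 6: inc R1 by 3 -> R1=(0,4,0) value=4
Op 7: merge R2<->R0 -> R2=(8,1,0) R0=(8,1,0)
Op 8: merge R2<->R0 -> R2=(8,1,0) R0=(8,1,0)
Op 9: inc R2 by 3 -> R2=(8,1,3) value=12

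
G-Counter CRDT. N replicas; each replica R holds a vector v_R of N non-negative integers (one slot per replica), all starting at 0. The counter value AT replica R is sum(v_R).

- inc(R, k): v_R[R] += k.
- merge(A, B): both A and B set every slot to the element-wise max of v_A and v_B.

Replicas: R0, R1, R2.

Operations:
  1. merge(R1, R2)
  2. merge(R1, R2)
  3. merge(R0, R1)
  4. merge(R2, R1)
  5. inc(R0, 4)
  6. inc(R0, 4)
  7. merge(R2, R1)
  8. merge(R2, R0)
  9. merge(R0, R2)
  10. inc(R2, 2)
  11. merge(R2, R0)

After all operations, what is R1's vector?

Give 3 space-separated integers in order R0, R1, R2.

Answer: 0 0 0

Derivation:
Op 1: merge R1<->R2 -> R1=(0,0,0) R2=(0,0,0)
Op 2: merge R1<->R2 -> R1=(0,0,0) R2=(0,0,0)
Op 3: merge R0<->R1 -> R0=(0,0,0) R1=(0,0,0)
Op 4: merge R2<->R1 -> R2=(0,0,0) R1=(0,0,0)
Op 5: inc R0 by 4 -> R0=(4,0,0) value=4
Op 6: inc R0 by 4 -> R0=(8,0,0) value=8
Op 7: merge R2<->R1 -> R2=(0,0,0) R1=(0,0,0)
Op 8: merge R2<->R0 -> R2=(8,0,0) R0=(8,0,0)
Op 9: merge R0<->R2 -> R0=(8,0,0) R2=(8,0,0)
Op 10: inc R2 by 2 -> R2=(8,0,2) value=10
Op 11: merge R2<->R0 -> R2=(8,0,2) R0=(8,0,2)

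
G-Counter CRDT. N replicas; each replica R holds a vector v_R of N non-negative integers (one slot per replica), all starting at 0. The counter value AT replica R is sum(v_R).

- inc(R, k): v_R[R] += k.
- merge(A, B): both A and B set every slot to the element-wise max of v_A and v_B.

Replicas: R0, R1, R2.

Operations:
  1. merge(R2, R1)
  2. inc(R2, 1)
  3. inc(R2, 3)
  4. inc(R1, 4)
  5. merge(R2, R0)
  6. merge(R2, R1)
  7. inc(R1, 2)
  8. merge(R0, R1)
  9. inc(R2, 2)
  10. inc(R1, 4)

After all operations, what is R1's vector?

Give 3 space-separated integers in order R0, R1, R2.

Op 1: merge R2<->R1 -> R2=(0,0,0) R1=(0,0,0)
Op 2: inc R2 by 1 -> R2=(0,0,1) value=1
Op 3: inc R2 by 3 -> R2=(0,0,4) value=4
Op 4: inc R1 by 4 -> R1=(0,4,0) value=4
Op 5: merge R2<->R0 -> R2=(0,0,4) R0=(0,0,4)
Op 6: merge R2<->R1 -> R2=(0,4,4) R1=(0,4,4)
Op 7: inc R1 by 2 -> R1=(0,6,4) value=10
Op 8: merge R0<->R1 -> R0=(0,6,4) R1=(0,6,4)
Op 9: inc R2 by 2 -> R2=(0,4,6) value=10
Op 10: inc R1 by 4 -> R1=(0,10,4) value=14

Answer: 0 10 4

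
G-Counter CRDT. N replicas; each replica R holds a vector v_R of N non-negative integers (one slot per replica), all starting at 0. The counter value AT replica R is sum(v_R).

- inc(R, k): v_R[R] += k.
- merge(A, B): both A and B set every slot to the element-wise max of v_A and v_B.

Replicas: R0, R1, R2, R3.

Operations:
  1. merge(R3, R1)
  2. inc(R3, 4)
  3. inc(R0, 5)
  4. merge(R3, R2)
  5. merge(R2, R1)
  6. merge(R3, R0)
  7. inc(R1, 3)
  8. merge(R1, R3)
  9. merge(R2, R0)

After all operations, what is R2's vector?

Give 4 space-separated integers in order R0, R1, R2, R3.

Answer: 5 0 0 4

Derivation:
Op 1: merge R3<->R1 -> R3=(0,0,0,0) R1=(0,0,0,0)
Op 2: inc R3 by 4 -> R3=(0,0,0,4) value=4
Op 3: inc R0 by 5 -> R0=(5,0,0,0) value=5
Op 4: merge R3<->R2 -> R3=(0,0,0,4) R2=(0,0,0,4)
Op 5: merge R2<->R1 -> R2=(0,0,0,4) R1=(0,0,0,4)
Op 6: merge R3<->R0 -> R3=(5,0,0,4) R0=(5,0,0,4)
Op 7: inc R1 by 3 -> R1=(0,3,0,4) value=7
Op 8: merge R1<->R3 -> R1=(5,3,0,4) R3=(5,3,0,4)
Op 9: merge R2<->R0 -> R2=(5,0,0,4) R0=(5,0,0,4)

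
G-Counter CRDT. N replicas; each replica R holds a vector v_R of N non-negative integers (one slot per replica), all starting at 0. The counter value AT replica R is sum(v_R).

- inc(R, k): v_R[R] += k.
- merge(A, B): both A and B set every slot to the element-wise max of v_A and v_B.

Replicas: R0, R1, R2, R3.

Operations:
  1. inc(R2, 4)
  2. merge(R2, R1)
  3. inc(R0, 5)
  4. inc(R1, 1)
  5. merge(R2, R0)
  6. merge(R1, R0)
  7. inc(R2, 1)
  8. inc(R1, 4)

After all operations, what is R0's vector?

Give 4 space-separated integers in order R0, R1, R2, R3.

Answer: 5 1 4 0

Derivation:
Op 1: inc R2 by 4 -> R2=(0,0,4,0) value=4
Op 2: merge R2<->R1 -> R2=(0,0,4,0) R1=(0,0,4,0)
Op 3: inc R0 by 5 -> R0=(5,0,0,0) value=5
Op 4: inc R1 by 1 -> R1=(0,1,4,0) value=5
Op 5: merge R2<->R0 -> R2=(5,0,4,0) R0=(5,0,4,0)
Op 6: merge R1<->R0 -> R1=(5,1,4,0) R0=(5,1,4,0)
Op 7: inc R2 by 1 -> R2=(5,0,5,0) value=10
Op 8: inc R1 by 4 -> R1=(5,5,4,0) value=14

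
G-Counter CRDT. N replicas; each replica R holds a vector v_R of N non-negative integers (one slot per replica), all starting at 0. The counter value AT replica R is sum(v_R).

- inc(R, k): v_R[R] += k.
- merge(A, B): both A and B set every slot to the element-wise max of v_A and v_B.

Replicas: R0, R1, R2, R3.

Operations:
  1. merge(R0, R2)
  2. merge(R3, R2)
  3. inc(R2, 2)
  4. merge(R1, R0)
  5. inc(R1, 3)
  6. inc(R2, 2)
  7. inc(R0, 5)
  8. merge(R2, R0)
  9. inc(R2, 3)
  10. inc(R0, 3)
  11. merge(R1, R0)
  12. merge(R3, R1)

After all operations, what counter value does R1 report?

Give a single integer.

Answer: 15

Derivation:
Op 1: merge R0<->R2 -> R0=(0,0,0,0) R2=(0,0,0,0)
Op 2: merge R3<->R2 -> R3=(0,0,0,0) R2=(0,0,0,0)
Op 3: inc R2 by 2 -> R2=(0,0,2,0) value=2
Op 4: merge R1<->R0 -> R1=(0,0,0,0) R0=(0,0,0,0)
Op 5: inc R1 by 3 -> R1=(0,3,0,0) value=3
Op 6: inc R2 by 2 -> R2=(0,0,4,0) value=4
Op 7: inc R0 by 5 -> R0=(5,0,0,0) value=5
Op 8: merge R2<->R0 -> R2=(5,0,4,0) R0=(5,0,4,0)
Op 9: inc R2 by 3 -> R2=(5,0,7,0) value=12
Op 10: inc R0 by 3 -> R0=(8,0,4,0) value=12
Op 11: merge R1<->R0 -> R1=(8,3,4,0) R0=(8,3,4,0)
Op 12: merge R3<->R1 -> R3=(8,3,4,0) R1=(8,3,4,0)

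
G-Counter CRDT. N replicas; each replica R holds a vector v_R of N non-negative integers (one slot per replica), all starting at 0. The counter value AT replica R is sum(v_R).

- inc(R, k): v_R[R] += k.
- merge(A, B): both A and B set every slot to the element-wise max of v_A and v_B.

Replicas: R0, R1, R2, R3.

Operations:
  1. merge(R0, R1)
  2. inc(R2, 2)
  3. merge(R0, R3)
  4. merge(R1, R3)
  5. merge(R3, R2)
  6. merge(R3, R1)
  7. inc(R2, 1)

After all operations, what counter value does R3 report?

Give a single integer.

Answer: 2

Derivation:
Op 1: merge R0<->R1 -> R0=(0,0,0,0) R1=(0,0,0,0)
Op 2: inc R2 by 2 -> R2=(0,0,2,0) value=2
Op 3: merge R0<->R3 -> R0=(0,0,0,0) R3=(0,0,0,0)
Op 4: merge R1<->R3 -> R1=(0,0,0,0) R3=(0,0,0,0)
Op 5: merge R3<->R2 -> R3=(0,0,2,0) R2=(0,0,2,0)
Op 6: merge R3<->R1 -> R3=(0,0,2,0) R1=(0,0,2,0)
Op 7: inc R2 by 1 -> R2=(0,0,3,0) value=3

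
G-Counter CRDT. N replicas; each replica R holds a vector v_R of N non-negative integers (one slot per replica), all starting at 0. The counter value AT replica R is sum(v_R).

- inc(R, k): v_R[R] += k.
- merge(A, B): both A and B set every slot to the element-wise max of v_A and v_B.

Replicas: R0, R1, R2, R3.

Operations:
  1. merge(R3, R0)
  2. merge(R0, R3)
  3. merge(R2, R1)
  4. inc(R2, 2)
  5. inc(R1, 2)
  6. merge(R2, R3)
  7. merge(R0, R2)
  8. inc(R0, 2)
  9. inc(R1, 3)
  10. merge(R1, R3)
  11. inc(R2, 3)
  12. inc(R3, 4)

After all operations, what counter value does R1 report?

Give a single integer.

Op 1: merge R3<->R0 -> R3=(0,0,0,0) R0=(0,0,0,0)
Op 2: merge R0<->R3 -> R0=(0,0,0,0) R3=(0,0,0,0)
Op 3: merge R2<->R1 -> R2=(0,0,0,0) R1=(0,0,0,0)
Op 4: inc R2 by 2 -> R2=(0,0,2,0) value=2
Op 5: inc R1 by 2 -> R1=(0,2,0,0) value=2
Op 6: merge R2<->R3 -> R2=(0,0,2,0) R3=(0,0,2,0)
Op 7: merge R0<->R2 -> R0=(0,0,2,0) R2=(0,0,2,0)
Op 8: inc R0 by 2 -> R0=(2,0,2,0) value=4
Op 9: inc R1 by 3 -> R1=(0,5,0,0) value=5
Op 10: merge R1<->R3 -> R1=(0,5,2,0) R3=(0,5,2,0)
Op 11: inc R2 by 3 -> R2=(0,0,5,0) value=5
Op 12: inc R3 by 4 -> R3=(0,5,2,4) value=11

Answer: 7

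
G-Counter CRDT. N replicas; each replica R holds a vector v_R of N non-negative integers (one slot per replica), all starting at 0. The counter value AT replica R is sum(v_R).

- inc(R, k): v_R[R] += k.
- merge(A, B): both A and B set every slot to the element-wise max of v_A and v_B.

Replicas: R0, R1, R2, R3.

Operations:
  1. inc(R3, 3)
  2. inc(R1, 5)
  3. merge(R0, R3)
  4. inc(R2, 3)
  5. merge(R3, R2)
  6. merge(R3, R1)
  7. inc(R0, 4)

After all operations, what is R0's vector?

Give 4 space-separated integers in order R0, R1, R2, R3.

Answer: 4 0 0 3

Derivation:
Op 1: inc R3 by 3 -> R3=(0,0,0,3) value=3
Op 2: inc R1 by 5 -> R1=(0,5,0,0) value=5
Op 3: merge R0<->R3 -> R0=(0,0,0,3) R3=(0,0,0,3)
Op 4: inc R2 by 3 -> R2=(0,0,3,0) value=3
Op 5: merge R3<->R2 -> R3=(0,0,3,3) R2=(0,0,3,3)
Op 6: merge R3<->R1 -> R3=(0,5,3,3) R1=(0,5,3,3)
Op 7: inc R0 by 4 -> R0=(4,0,0,3) value=7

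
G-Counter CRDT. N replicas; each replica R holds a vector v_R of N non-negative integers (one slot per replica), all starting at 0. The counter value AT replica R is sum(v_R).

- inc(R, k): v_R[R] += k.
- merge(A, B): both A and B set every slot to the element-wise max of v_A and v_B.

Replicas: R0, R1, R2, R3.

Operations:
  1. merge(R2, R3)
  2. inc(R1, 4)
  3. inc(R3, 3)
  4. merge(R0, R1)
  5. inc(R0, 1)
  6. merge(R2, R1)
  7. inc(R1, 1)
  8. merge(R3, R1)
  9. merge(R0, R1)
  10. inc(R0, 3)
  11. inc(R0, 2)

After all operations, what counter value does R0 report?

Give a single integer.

Answer: 14

Derivation:
Op 1: merge R2<->R3 -> R2=(0,0,0,0) R3=(0,0,0,0)
Op 2: inc R1 by 4 -> R1=(0,4,0,0) value=4
Op 3: inc R3 by 3 -> R3=(0,0,0,3) value=3
Op 4: merge R0<->R1 -> R0=(0,4,0,0) R1=(0,4,0,0)
Op 5: inc R0 by 1 -> R0=(1,4,0,0) value=5
Op 6: merge R2<->R1 -> R2=(0,4,0,0) R1=(0,4,0,0)
Op 7: inc R1 by 1 -> R1=(0,5,0,0) value=5
Op 8: merge R3<->R1 -> R3=(0,5,0,3) R1=(0,5,0,3)
Op 9: merge R0<->R1 -> R0=(1,5,0,3) R1=(1,5,0,3)
Op 10: inc R0 by 3 -> R0=(4,5,0,3) value=12
Op 11: inc R0 by 2 -> R0=(6,5,0,3) value=14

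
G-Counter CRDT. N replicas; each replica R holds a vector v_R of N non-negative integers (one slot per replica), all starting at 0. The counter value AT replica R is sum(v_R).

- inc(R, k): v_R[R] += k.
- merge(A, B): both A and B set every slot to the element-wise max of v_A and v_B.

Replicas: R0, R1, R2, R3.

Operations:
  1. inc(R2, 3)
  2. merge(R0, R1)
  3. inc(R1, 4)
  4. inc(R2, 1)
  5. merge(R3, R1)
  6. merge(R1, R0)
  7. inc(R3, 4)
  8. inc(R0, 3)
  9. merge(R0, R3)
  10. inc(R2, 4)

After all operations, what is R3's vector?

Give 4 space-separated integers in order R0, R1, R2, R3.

Op 1: inc R2 by 3 -> R2=(0,0,3,0) value=3
Op 2: merge R0<->R1 -> R0=(0,0,0,0) R1=(0,0,0,0)
Op 3: inc R1 by 4 -> R1=(0,4,0,0) value=4
Op 4: inc R2 by 1 -> R2=(0,0,4,0) value=4
Op 5: merge R3<->R1 -> R3=(0,4,0,0) R1=(0,4,0,0)
Op 6: merge R1<->R0 -> R1=(0,4,0,0) R0=(0,4,0,0)
Op 7: inc R3 by 4 -> R3=(0,4,0,4) value=8
Op 8: inc R0 by 3 -> R0=(3,4,0,0) value=7
Op 9: merge R0<->R3 -> R0=(3,4,0,4) R3=(3,4,0,4)
Op 10: inc R2 by 4 -> R2=(0,0,8,0) value=8

Answer: 3 4 0 4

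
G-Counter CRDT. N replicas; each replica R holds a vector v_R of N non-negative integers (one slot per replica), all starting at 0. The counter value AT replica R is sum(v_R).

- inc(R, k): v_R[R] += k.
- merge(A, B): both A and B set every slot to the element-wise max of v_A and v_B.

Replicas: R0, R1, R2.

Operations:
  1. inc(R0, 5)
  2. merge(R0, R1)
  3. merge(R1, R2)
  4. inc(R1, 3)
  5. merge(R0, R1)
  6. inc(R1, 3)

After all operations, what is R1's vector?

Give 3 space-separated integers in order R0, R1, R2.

Op 1: inc R0 by 5 -> R0=(5,0,0) value=5
Op 2: merge R0<->R1 -> R0=(5,0,0) R1=(5,0,0)
Op 3: merge R1<->R2 -> R1=(5,0,0) R2=(5,0,0)
Op 4: inc R1 by 3 -> R1=(5,3,0) value=8
Op 5: merge R0<->R1 -> R0=(5,3,0) R1=(5,3,0)
Op 6: inc R1 by 3 -> R1=(5,6,0) value=11

Answer: 5 6 0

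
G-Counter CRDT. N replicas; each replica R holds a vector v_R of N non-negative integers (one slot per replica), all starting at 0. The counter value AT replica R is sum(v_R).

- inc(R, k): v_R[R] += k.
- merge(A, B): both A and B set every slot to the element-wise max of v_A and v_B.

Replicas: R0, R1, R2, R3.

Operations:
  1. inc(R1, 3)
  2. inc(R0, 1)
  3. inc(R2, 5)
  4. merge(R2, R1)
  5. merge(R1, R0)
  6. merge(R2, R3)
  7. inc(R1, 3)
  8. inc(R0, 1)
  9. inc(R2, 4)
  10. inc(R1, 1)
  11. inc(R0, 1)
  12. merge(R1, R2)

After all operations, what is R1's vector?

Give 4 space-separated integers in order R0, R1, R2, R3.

Op 1: inc R1 by 3 -> R1=(0,3,0,0) value=3
Op 2: inc R0 by 1 -> R0=(1,0,0,0) value=1
Op 3: inc R2 by 5 -> R2=(0,0,5,0) value=5
Op 4: merge R2<->R1 -> R2=(0,3,5,0) R1=(0,3,5,0)
Op 5: merge R1<->R0 -> R1=(1,3,5,0) R0=(1,3,5,0)
Op 6: merge R2<->R3 -> R2=(0,3,5,0) R3=(0,3,5,0)
Op 7: inc R1 by 3 -> R1=(1,6,5,0) value=12
Op 8: inc R0 by 1 -> R0=(2,3,5,0) value=10
Op 9: inc R2 by 4 -> R2=(0,3,9,0) value=12
Op 10: inc R1 by 1 -> R1=(1,7,5,0) value=13
Op 11: inc R0 by 1 -> R0=(3,3,5,0) value=11
Op 12: merge R1<->R2 -> R1=(1,7,9,0) R2=(1,7,9,0)

Answer: 1 7 9 0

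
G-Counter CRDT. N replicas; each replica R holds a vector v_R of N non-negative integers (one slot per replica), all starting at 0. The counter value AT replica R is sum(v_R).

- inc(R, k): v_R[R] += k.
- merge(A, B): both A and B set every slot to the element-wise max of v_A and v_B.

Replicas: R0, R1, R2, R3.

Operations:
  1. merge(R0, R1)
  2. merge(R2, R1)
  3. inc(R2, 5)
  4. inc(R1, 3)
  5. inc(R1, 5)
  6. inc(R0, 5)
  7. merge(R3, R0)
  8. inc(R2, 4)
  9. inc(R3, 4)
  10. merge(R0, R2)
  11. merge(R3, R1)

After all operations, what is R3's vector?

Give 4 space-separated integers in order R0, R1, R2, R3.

Op 1: merge R0<->R1 -> R0=(0,0,0,0) R1=(0,0,0,0)
Op 2: merge R2<->R1 -> R2=(0,0,0,0) R1=(0,0,0,0)
Op 3: inc R2 by 5 -> R2=(0,0,5,0) value=5
Op 4: inc R1 by 3 -> R1=(0,3,0,0) value=3
Op 5: inc R1 by 5 -> R1=(0,8,0,0) value=8
Op 6: inc R0 by 5 -> R0=(5,0,0,0) value=5
Op 7: merge R3<->R0 -> R3=(5,0,0,0) R0=(5,0,0,0)
Op 8: inc R2 by 4 -> R2=(0,0,9,0) value=9
Op 9: inc R3 by 4 -> R3=(5,0,0,4) value=9
Op 10: merge R0<->R2 -> R0=(5,0,9,0) R2=(5,0,9,0)
Op 11: merge R3<->R1 -> R3=(5,8,0,4) R1=(5,8,0,4)

Answer: 5 8 0 4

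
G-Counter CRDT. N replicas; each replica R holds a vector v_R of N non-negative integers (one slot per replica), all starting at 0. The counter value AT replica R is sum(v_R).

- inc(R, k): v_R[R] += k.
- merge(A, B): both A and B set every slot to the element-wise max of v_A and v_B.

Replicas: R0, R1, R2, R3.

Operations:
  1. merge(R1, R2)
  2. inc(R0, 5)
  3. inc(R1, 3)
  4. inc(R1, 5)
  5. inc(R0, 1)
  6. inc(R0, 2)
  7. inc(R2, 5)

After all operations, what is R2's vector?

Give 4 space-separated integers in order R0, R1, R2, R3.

Op 1: merge R1<->R2 -> R1=(0,0,0,0) R2=(0,0,0,0)
Op 2: inc R0 by 5 -> R0=(5,0,0,0) value=5
Op 3: inc R1 by 3 -> R1=(0,3,0,0) value=3
Op 4: inc R1 by 5 -> R1=(0,8,0,0) value=8
Op 5: inc R0 by 1 -> R0=(6,0,0,0) value=6
Op 6: inc R0 by 2 -> R0=(8,0,0,0) value=8
Op 7: inc R2 by 5 -> R2=(0,0,5,0) value=5

Answer: 0 0 5 0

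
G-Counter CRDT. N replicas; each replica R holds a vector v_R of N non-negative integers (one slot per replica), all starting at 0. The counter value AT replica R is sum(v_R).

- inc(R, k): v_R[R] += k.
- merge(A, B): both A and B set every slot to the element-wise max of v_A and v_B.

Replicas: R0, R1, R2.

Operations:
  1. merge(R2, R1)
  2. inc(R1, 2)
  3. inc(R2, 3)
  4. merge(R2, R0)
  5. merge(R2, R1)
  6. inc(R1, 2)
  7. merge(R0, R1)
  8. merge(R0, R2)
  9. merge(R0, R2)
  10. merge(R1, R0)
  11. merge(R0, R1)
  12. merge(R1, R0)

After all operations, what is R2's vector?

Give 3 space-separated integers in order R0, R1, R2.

Answer: 0 4 3

Derivation:
Op 1: merge R2<->R1 -> R2=(0,0,0) R1=(0,0,0)
Op 2: inc R1 by 2 -> R1=(0,2,0) value=2
Op 3: inc R2 by 3 -> R2=(0,0,3) value=3
Op 4: merge R2<->R0 -> R2=(0,0,3) R0=(0,0,3)
Op 5: merge R2<->R1 -> R2=(0,2,3) R1=(0,2,3)
Op 6: inc R1 by 2 -> R1=(0,4,3) value=7
Op 7: merge R0<->R1 -> R0=(0,4,3) R1=(0,4,3)
Op 8: merge R0<->R2 -> R0=(0,4,3) R2=(0,4,3)
Op 9: merge R0<->R2 -> R0=(0,4,3) R2=(0,4,3)
Op 10: merge R1<->R0 -> R1=(0,4,3) R0=(0,4,3)
Op 11: merge R0<->R1 -> R0=(0,4,3) R1=(0,4,3)
Op 12: merge R1<->R0 -> R1=(0,4,3) R0=(0,4,3)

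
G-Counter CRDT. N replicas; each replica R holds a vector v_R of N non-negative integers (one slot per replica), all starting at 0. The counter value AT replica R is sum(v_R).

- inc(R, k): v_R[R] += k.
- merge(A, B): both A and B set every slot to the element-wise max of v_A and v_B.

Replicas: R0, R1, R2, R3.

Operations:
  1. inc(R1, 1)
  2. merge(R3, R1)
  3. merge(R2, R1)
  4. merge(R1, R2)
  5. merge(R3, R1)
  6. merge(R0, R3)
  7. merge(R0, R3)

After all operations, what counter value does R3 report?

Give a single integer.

Answer: 1

Derivation:
Op 1: inc R1 by 1 -> R1=(0,1,0,0) value=1
Op 2: merge R3<->R1 -> R3=(0,1,0,0) R1=(0,1,0,0)
Op 3: merge R2<->R1 -> R2=(0,1,0,0) R1=(0,1,0,0)
Op 4: merge R1<->R2 -> R1=(0,1,0,0) R2=(0,1,0,0)
Op 5: merge R3<->R1 -> R3=(0,1,0,0) R1=(0,1,0,0)
Op 6: merge R0<->R3 -> R0=(0,1,0,0) R3=(0,1,0,0)
Op 7: merge R0<->R3 -> R0=(0,1,0,0) R3=(0,1,0,0)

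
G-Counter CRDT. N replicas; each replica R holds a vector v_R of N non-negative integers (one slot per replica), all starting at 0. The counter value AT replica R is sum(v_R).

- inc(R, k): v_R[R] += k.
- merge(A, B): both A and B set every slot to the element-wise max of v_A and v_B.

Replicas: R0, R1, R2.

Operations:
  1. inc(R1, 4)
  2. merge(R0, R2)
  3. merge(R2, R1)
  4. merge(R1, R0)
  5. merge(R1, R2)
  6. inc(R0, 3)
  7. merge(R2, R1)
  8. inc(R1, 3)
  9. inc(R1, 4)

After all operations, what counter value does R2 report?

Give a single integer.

Answer: 4

Derivation:
Op 1: inc R1 by 4 -> R1=(0,4,0) value=4
Op 2: merge R0<->R2 -> R0=(0,0,0) R2=(0,0,0)
Op 3: merge R2<->R1 -> R2=(0,4,0) R1=(0,4,0)
Op 4: merge R1<->R0 -> R1=(0,4,0) R0=(0,4,0)
Op 5: merge R1<->R2 -> R1=(0,4,0) R2=(0,4,0)
Op 6: inc R0 by 3 -> R0=(3,4,0) value=7
Op 7: merge R2<->R1 -> R2=(0,4,0) R1=(0,4,0)
Op 8: inc R1 by 3 -> R1=(0,7,0) value=7
Op 9: inc R1 by 4 -> R1=(0,11,0) value=11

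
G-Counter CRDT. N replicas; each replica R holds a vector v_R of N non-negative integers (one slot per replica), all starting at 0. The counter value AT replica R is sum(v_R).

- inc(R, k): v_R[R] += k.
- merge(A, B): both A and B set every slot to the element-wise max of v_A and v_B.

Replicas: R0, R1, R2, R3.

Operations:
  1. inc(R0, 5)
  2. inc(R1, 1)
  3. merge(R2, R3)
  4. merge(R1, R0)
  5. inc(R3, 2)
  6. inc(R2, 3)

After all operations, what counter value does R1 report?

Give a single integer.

Answer: 6

Derivation:
Op 1: inc R0 by 5 -> R0=(5,0,0,0) value=5
Op 2: inc R1 by 1 -> R1=(0,1,0,0) value=1
Op 3: merge R2<->R3 -> R2=(0,0,0,0) R3=(0,0,0,0)
Op 4: merge R1<->R0 -> R1=(5,1,0,0) R0=(5,1,0,0)
Op 5: inc R3 by 2 -> R3=(0,0,0,2) value=2
Op 6: inc R2 by 3 -> R2=(0,0,3,0) value=3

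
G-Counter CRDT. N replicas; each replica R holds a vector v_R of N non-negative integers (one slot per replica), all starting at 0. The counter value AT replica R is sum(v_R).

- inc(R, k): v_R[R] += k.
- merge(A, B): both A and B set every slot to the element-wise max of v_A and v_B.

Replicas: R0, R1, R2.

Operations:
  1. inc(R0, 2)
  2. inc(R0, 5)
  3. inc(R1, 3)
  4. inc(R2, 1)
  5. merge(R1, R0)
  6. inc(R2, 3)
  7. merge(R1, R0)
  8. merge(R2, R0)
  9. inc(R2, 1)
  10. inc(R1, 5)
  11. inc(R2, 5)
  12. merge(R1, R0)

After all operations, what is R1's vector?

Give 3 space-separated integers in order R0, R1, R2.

Op 1: inc R0 by 2 -> R0=(2,0,0) value=2
Op 2: inc R0 by 5 -> R0=(7,0,0) value=7
Op 3: inc R1 by 3 -> R1=(0,3,0) value=3
Op 4: inc R2 by 1 -> R2=(0,0,1) value=1
Op 5: merge R1<->R0 -> R1=(7,3,0) R0=(7,3,0)
Op 6: inc R2 by 3 -> R2=(0,0,4) value=4
Op 7: merge R1<->R0 -> R1=(7,3,0) R0=(7,3,0)
Op 8: merge R2<->R0 -> R2=(7,3,4) R0=(7,3,4)
Op 9: inc R2 by 1 -> R2=(7,3,5) value=15
Op 10: inc R1 by 5 -> R1=(7,8,0) value=15
Op 11: inc R2 by 5 -> R2=(7,3,10) value=20
Op 12: merge R1<->R0 -> R1=(7,8,4) R0=(7,8,4)

Answer: 7 8 4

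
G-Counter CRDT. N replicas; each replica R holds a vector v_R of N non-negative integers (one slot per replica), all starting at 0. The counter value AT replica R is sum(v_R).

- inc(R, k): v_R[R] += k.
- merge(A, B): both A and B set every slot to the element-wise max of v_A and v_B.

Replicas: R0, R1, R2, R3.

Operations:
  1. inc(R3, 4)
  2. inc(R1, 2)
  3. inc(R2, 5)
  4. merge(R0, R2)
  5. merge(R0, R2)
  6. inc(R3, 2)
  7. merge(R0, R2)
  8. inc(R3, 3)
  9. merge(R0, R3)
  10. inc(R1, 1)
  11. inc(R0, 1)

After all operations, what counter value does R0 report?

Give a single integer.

Op 1: inc R3 by 4 -> R3=(0,0,0,4) value=4
Op 2: inc R1 by 2 -> R1=(0,2,0,0) value=2
Op 3: inc R2 by 5 -> R2=(0,0,5,0) value=5
Op 4: merge R0<->R2 -> R0=(0,0,5,0) R2=(0,0,5,0)
Op 5: merge R0<->R2 -> R0=(0,0,5,0) R2=(0,0,5,0)
Op 6: inc R3 by 2 -> R3=(0,0,0,6) value=6
Op 7: merge R0<->R2 -> R0=(0,0,5,0) R2=(0,0,5,0)
Op 8: inc R3 by 3 -> R3=(0,0,0,9) value=9
Op 9: merge R0<->R3 -> R0=(0,0,5,9) R3=(0,0,5,9)
Op 10: inc R1 by 1 -> R1=(0,3,0,0) value=3
Op 11: inc R0 by 1 -> R0=(1,0,5,9) value=15

Answer: 15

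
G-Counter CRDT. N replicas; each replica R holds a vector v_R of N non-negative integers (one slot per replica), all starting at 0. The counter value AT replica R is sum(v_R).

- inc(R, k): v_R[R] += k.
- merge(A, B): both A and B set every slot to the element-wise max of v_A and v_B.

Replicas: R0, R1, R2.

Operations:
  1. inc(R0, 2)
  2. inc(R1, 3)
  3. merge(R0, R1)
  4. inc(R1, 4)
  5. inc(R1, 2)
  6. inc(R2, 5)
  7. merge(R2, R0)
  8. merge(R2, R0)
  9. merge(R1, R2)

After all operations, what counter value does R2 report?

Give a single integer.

Answer: 16

Derivation:
Op 1: inc R0 by 2 -> R0=(2,0,0) value=2
Op 2: inc R1 by 3 -> R1=(0,3,0) value=3
Op 3: merge R0<->R1 -> R0=(2,3,0) R1=(2,3,0)
Op 4: inc R1 by 4 -> R1=(2,7,0) value=9
Op 5: inc R1 by 2 -> R1=(2,9,0) value=11
Op 6: inc R2 by 5 -> R2=(0,0,5) value=5
Op 7: merge R2<->R0 -> R2=(2,3,5) R0=(2,3,5)
Op 8: merge R2<->R0 -> R2=(2,3,5) R0=(2,3,5)
Op 9: merge R1<->R2 -> R1=(2,9,5) R2=(2,9,5)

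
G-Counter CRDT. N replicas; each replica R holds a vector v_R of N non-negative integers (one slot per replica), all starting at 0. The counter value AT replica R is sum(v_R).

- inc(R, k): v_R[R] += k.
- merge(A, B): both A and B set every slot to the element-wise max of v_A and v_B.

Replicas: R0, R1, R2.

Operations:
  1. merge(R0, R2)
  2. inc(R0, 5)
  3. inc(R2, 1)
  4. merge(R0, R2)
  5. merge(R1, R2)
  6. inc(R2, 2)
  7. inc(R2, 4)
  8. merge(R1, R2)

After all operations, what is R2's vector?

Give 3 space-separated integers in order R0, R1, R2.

Op 1: merge R0<->R2 -> R0=(0,0,0) R2=(0,0,0)
Op 2: inc R0 by 5 -> R0=(5,0,0) value=5
Op 3: inc R2 by 1 -> R2=(0,0,1) value=1
Op 4: merge R0<->R2 -> R0=(5,0,1) R2=(5,0,1)
Op 5: merge R1<->R2 -> R1=(5,0,1) R2=(5,0,1)
Op 6: inc R2 by 2 -> R2=(5,0,3) value=8
Op 7: inc R2 by 4 -> R2=(5,0,7) value=12
Op 8: merge R1<->R2 -> R1=(5,0,7) R2=(5,0,7)

Answer: 5 0 7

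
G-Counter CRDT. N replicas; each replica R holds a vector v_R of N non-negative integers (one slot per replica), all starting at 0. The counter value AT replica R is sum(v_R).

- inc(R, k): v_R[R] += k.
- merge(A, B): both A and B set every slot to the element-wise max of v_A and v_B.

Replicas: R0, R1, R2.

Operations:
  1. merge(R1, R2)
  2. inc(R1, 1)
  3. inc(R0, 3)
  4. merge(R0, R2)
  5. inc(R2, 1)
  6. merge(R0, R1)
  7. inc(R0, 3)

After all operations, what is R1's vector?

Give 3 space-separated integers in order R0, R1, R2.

Op 1: merge R1<->R2 -> R1=(0,0,0) R2=(0,0,0)
Op 2: inc R1 by 1 -> R1=(0,1,0) value=1
Op 3: inc R0 by 3 -> R0=(3,0,0) value=3
Op 4: merge R0<->R2 -> R0=(3,0,0) R2=(3,0,0)
Op 5: inc R2 by 1 -> R2=(3,0,1) value=4
Op 6: merge R0<->R1 -> R0=(3,1,0) R1=(3,1,0)
Op 7: inc R0 by 3 -> R0=(6,1,0) value=7

Answer: 3 1 0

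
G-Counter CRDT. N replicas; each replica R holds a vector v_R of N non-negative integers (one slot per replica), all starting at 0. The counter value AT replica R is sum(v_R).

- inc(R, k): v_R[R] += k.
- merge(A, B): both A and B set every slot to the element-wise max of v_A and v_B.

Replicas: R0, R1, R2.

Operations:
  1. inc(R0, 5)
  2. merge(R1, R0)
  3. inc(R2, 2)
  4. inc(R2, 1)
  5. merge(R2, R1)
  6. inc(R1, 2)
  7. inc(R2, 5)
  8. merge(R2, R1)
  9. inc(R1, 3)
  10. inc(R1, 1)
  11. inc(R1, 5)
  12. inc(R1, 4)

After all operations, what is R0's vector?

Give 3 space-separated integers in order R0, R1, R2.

Op 1: inc R0 by 5 -> R0=(5,0,0) value=5
Op 2: merge R1<->R0 -> R1=(5,0,0) R0=(5,0,0)
Op 3: inc R2 by 2 -> R2=(0,0,2) value=2
Op 4: inc R2 by 1 -> R2=(0,0,3) value=3
Op 5: merge R2<->R1 -> R2=(5,0,3) R1=(5,0,3)
Op 6: inc R1 by 2 -> R1=(5,2,3) value=10
Op 7: inc R2 by 5 -> R2=(5,0,8) value=13
Op 8: merge R2<->R1 -> R2=(5,2,8) R1=(5,2,8)
Op 9: inc R1 by 3 -> R1=(5,5,8) value=18
Op 10: inc R1 by 1 -> R1=(5,6,8) value=19
Op 11: inc R1 by 5 -> R1=(5,11,8) value=24
Op 12: inc R1 by 4 -> R1=(5,15,8) value=28

Answer: 5 0 0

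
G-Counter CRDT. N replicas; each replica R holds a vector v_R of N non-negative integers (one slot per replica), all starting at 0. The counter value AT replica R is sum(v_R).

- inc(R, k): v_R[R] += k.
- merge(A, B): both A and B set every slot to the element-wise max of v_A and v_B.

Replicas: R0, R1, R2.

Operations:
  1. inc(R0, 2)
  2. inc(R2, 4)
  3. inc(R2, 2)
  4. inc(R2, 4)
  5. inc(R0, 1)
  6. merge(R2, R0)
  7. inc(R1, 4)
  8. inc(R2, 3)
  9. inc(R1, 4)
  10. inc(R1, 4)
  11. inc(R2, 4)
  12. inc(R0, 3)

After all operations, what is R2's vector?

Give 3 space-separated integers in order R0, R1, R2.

Answer: 3 0 17

Derivation:
Op 1: inc R0 by 2 -> R0=(2,0,0) value=2
Op 2: inc R2 by 4 -> R2=(0,0,4) value=4
Op 3: inc R2 by 2 -> R2=(0,0,6) value=6
Op 4: inc R2 by 4 -> R2=(0,0,10) value=10
Op 5: inc R0 by 1 -> R0=(3,0,0) value=3
Op 6: merge R2<->R0 -> R2=(3,0,10) R0=(3,0,10)
Op 7: inc R1 by 4 -> R1=(0,4,0) value=4
Op 8: inc R2 by 3 -> R2=(3,0,13) value=16
Op 9: inc R1 by 4 -> R1=(0,8,0) value=8
Op 10: inc R1 by 4 -> R1=(0,12,0) value=12
Op 11: inc R2 by 4 -> R2=(3,0,17) value=20
Op 12: inc R0 by 3 -> R0=(6,0,10) value=16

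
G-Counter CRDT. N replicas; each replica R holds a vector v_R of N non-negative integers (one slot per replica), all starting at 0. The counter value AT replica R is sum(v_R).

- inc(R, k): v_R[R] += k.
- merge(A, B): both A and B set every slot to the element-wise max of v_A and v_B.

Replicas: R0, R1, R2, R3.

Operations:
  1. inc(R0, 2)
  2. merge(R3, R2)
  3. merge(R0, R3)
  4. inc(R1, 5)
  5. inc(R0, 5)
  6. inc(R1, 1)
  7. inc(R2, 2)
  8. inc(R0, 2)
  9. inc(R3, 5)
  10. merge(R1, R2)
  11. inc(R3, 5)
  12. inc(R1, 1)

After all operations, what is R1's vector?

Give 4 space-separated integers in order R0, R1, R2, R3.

Answer: 0 7 2 0

Derivation:
Op 1: inc R0 by 2 -> R0=(2,0,0,0) value=2
Op 2: merge R3<->R2 -> R3=(0,0,0,0) R2=(0,0,0,0)
Op 3: merge R0<->R3 -> R0=(2,0,0,0) R3=(2,0,0,0)
Op 4: inc R1 by 5 -> R1=(0,5,0,0) value=5
Op 5: inc R0 by 5 -> R0=(7,0,0,0) value=7
Op 6: inc R1 by 1 -> R1=(0,6,0,0) value=6
Op 7: inc R2 by 2 -> R2=(0,0,2,0) value=2
Op 8: inc R0 by 2 -> R0=(9,0,0,0) value=9
Op 9: inc R3 by 5 -> R3=(2,0,0,5) value=7
Op 10: merge R1<->R2 -> R1=(0,6,2,0) R2=(0,6,2,0)
Op 11: inc R3 by 5 -> R3=(2,0,0,10) value=12
Op 12: inc R1 by 1 -> R1=(0,7,2,0) value=9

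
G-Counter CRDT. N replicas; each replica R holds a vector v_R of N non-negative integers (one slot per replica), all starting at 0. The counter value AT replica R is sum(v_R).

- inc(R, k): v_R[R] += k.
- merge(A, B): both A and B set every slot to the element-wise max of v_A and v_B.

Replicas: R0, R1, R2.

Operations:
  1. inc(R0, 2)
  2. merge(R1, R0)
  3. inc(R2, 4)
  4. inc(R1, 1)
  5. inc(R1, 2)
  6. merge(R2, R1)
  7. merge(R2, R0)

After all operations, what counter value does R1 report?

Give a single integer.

Answer: 9

Derivation:
Op 1: inc R0 by 2 -> R0=(2,0,0) value=2
Op 2: merge R1<->R0 -> R1=(2,0,0) R0=(2,0,0)
Op 3: inc R2 by 4 -> R2=(0,0,4) value=4
Op 4: inc R1 by 1 -> R1=(2,1,0) value=3
Op 5: inc R1 by 2 -> R1=(2,3,0) value=5
Op 6: merge R2<->R1 -> R2=(2,3,4) R1=(2,3,4)
Op 7: merge R2<->R0 -> R2=(2,3,4) R0=(2,3,4)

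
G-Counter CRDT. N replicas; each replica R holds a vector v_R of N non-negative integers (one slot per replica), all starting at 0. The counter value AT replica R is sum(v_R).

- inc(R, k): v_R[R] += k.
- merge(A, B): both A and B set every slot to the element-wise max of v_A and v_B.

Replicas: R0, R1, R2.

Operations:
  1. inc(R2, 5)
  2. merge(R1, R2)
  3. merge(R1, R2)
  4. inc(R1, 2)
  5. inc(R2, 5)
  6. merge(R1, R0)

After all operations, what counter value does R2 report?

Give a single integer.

Op 1: inc R2 by 5 -> R2=(0,0,5) value=5
Op 2: merge R1<->R2 -> R1=(0,0,5) R2=(0,0,5)
Op 3: merge R1<->R2 -> R1=(0,0,5) R2=(0,0,5)
Op 4: inc R1 by 2 -> R1=(0,2,5) value=7
Op 5: inc R2 by 5 -> R2=(0,0,10) value=10
Op 6: merge R1<->R0 -> R1=(0,2,5) R0=(0,2,5)

Answer: 10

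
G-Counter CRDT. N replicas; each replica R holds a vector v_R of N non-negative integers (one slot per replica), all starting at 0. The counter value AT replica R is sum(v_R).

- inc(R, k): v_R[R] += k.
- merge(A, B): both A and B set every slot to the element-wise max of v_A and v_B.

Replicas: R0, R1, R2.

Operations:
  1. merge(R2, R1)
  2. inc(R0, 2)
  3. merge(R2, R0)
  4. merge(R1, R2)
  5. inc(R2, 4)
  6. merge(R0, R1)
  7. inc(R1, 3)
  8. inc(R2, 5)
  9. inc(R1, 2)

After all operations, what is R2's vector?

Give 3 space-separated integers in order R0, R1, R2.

Op 1: merge R2<->R1 -> R2=(0,0,0) R1=(0,0,0)
Op 2: inc R0 by 2 -> R0=(2,0,0) value=2
Op 3: merge R2<->R0 -> R2=(2,0,0) R0=(2,0,0)
Op 4: merge R1<->R2 -> R1=(2,0,0) R2=(2,0,0)
Op 5: inc R2 by 4 -> R2=(2,0,4) value=6
Op 6: merge R0<->R1 -> R0=(2,0,0) R1=(2,0,0)
Op 7: inc R1 by 3 -> R1=(2,3,0) value=5
Op 8: inc R2 by 5 -> R2=(2,0,9) value=11
Op 9: inc R1 by 2 -> R1=(2,5,0) value=7

Answer: 2 0 9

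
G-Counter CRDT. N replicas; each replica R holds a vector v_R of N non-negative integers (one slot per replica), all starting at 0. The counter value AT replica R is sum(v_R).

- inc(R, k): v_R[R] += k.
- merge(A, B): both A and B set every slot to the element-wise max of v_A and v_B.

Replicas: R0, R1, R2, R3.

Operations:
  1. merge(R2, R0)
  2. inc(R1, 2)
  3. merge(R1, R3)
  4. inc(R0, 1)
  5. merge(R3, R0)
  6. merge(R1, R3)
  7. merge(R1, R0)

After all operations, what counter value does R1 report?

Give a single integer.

Answer: 3

Derivation:
Op 1: merge R2<->R0 -> R2=(0,0,0,0) R0=(0,0,0,0)
Op 2: inc R1 by 2 -> R1=(0,2,0,0) value=2
Op 3: merge R1<->R3 -> R1=(0,2,0,0) R3=(0,2,0,0)
Op 4: inc R0 by 1 -> R0=(1,0,0,0) value=1
Op 5: merge R3<->R0 -> R3=(1,2,0,0) R0=(1,2,0,0)
Op 6: merge R1<->R3 -> R1=(1,2,0,0) R3=(1,2,0,0)
Op 7: merge R1<->R0 -> R1=(1,2,0,0) R0=(1,2,0,0)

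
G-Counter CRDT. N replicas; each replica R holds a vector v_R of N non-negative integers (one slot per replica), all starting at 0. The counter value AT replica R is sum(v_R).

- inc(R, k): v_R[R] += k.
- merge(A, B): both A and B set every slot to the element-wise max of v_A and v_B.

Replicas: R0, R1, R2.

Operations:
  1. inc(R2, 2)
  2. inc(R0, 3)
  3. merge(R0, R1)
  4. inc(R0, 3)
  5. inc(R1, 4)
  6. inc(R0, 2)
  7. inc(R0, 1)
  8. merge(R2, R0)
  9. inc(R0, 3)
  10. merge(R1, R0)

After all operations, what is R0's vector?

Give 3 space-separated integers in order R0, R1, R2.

Answer: 12 4 2

Derivation:
Op 1: inc R2 by 2 -> R2=(0,0,2) value=2
Op 2: inc R0 by 3 -> R0=(3,0,0) value=3
Op 3: merge R0<->R1 -> R0=(3,0,0) R1=(3,0,0)
Op 4: inc R0 by 3 -> R0=(6,0,0) value=6
Op 5: inc R1 by 4 -> R1=(3,4,0) value=7
Op 6: inc R0 by 2 -> R0=(8,0,0) value=8
Op 7: inc R0 by 1 -> R0=(9,0,0) value=9
Op 8: merge R2<->R0 -> R2=(9,0,2) R0=(9,0,2)
Op 9: inc R0 by 3 -> R0=(12,0,2) value=14
Op 10: merge R1<->R0 -> R1=(12,4,2) R0=(12,4,2)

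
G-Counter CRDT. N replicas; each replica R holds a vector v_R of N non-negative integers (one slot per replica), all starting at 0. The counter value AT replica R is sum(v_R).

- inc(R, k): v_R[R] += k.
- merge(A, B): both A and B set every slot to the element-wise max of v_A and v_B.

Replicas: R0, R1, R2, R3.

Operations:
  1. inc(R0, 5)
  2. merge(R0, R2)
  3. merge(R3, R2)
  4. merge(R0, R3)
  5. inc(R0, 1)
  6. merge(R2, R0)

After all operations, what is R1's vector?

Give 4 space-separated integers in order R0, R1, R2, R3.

Answer: 0 0 0 0

Derivation:
Op 1: inc R0 by 5 -> R0=(5,0,0,0) value=5
Op 2: merge R0<->R2 -> R0=(5,0,0,0) R2=(5,0,0,0)
Op 3: merge R3<->R2 -> R3=(5,0,0,0) R2=(5,0,0,0)
Op 4: merge R0<->R3 -> R0=(5,0,0,0) R3=(5,0,0,0)
Op 5: inc R0 by 1 -> R0=(6,0,0,0) value=6
Op 6: merge R2<->R0 -> R2=(6,0,0,0) R0=(6,0,0,0)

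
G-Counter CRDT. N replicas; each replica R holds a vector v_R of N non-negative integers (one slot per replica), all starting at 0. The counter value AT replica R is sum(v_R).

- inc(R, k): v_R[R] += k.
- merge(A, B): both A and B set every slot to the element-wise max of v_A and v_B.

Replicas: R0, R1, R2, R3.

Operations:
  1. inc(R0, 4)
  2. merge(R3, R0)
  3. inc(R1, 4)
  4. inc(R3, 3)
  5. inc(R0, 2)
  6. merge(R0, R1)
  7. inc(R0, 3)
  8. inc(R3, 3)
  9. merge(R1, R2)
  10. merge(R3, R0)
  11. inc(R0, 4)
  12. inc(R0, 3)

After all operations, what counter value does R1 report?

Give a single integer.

Answer: 10

Derivation:
Op 1: inc R0 by 4 -> R0=(4,0,0,0) value=4
Op 2: merge R3<->R0 -> R3=(4,0,0,0) R0=(4,0,0,0)
Op 3: inc R1 by 4 -> R1=(0,4,0,0) value=4
Op 4: inc R3 by 3 -> R3=(4,0,0,3) value=7
Op 5: inc R0 by 2 -> R0=(6,0,0,0) value=6
Op 6: merge R0<->R1 -> R0=(6,4,0,0) R1=(6,4,0,0)
Op 7: inc R0 by 3 -> R0=(9,4,0,0) value=13
Op 8: inc R3 by 3 -> R3=(4,0,0,6) value=10
Op 9: merge R1<->R2 -> R1=(6,4,0,0) R2=(6,4,0,0)
Op 10: merge R3<->R0 -> R3=(9,4,0,6) R0=(9,4,0,6)
Op 11: inc R0 by 4 -> R0=(13,4,0,6) value=23
Op 12: inc R0 by 3 -> R0=(16,4,0,6) value=26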